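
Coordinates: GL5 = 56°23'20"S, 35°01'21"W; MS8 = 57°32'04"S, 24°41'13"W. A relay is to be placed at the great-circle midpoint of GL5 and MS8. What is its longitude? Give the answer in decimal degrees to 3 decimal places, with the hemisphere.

29.934°W

GL5: φ = -56.38889°, λ = -35.02250°
MS8: φ = -57.53444°, λ = -24.68694°
Bx = cos φ₂ cos Δλ = 0.528082,  By = cos φ₂ sin Δλ = 0.096307
φₘ = atan2(sin φ₁ + sin φ₂, √((cos φ₁ + Bx)² + By²)) = -57.06821°
λₘ = λ₁ + atan2(By, cos φ₁ + Bx) = -29.93438°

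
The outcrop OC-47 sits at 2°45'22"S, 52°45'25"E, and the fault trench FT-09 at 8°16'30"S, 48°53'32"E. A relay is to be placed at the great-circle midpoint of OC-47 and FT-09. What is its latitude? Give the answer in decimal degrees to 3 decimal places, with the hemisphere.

5.519°S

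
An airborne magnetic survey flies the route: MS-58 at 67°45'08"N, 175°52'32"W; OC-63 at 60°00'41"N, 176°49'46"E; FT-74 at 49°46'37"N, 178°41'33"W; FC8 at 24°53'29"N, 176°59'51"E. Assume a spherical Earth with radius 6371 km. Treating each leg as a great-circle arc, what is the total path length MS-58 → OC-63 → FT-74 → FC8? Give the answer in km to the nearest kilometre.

4895 km

MS-58: φ = +67.75222°, λ = -175.87556°
OC-63: φ = +60.01139°, λ = +176.82944°
FT-74: φ = +49.77694°, λ = -178.69250°
FC8: φ = +24.89139°, λ = +176.99750°
MS-58→OC-63: c = 0.146036 rad, d = 930.40 km
OC-63→FT-74: c = 0.184088 rad, d = 1172.82 km
FT-74→FC8: c = 0.438255 rad, d = 2792.12 km
Total = 930.40 + 1172.82 + 2792.12 = 4895.34 km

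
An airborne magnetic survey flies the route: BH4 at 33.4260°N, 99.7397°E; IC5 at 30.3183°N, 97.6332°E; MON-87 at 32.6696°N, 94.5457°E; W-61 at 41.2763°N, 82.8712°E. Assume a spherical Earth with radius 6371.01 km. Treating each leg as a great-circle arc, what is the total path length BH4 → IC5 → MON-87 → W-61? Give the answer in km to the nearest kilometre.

2200 km

BH4→IC5: c = 0.062580 rad, d = 398.70 km
IC5→MON-87: c = 0.061601 rad, d = 392.46 km
MON-87→W-61: c = 0.221125 rad, d = 1408.79 km
Total = 398.70 + 392.46 + 1408.79 = 2199.94 km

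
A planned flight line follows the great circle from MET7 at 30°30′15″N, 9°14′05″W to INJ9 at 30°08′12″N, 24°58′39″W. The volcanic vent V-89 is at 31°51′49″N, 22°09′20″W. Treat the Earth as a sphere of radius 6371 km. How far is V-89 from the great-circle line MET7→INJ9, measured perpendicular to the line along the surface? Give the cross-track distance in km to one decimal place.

168.7 km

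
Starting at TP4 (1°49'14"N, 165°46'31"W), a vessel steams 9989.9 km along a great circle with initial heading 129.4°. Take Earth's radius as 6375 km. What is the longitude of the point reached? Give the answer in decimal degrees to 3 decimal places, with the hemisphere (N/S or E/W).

77.548°W

TP4: φ = +1.82056°, λ = -165.77528°
δ = d/R = 9989.9/6375 = 1.567043 rad
φ₂ = arcsin(sin φ₁ cos δ + cos φ₁ sin δ cos θ)
   = arcsin(0.03177·0.00375 + 0.99950·0.99999·-0.63473) = -39.36708°
λ₂ = λ₁ + atan2(sin θ sin δ cos φ₁, cos δ − sin φ₁ sin φ₂) = -77.54803°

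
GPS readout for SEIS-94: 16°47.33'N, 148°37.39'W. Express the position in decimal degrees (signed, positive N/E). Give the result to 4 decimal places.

lat: 16.7888° N → +16.7888°
lon: 148.6232° W → -148.6232°

+16.7888°, -148.6232°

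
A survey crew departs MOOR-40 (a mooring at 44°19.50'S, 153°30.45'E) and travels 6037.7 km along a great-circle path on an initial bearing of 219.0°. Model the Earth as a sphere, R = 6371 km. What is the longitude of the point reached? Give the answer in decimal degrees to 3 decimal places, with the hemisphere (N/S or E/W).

60.876°E

MOOR-40: φ = -44.32500°, λ = +153.50750°
δ = d/R = 6037.7/6371 = 0.947685 rad
φ₂ = arcsin(sin φ₁ cos δ + cos φ₁ sin δ cos θ)
   = arcsin(-0.69873·0.58356 + 0.71539·0.81207·-0.77715) = -59.23023°
λ₂ = λ₁ + atan2(sin θ sin δ cos φ₁, cos δ − sin φ₁ sin φ₂) = 60.87605°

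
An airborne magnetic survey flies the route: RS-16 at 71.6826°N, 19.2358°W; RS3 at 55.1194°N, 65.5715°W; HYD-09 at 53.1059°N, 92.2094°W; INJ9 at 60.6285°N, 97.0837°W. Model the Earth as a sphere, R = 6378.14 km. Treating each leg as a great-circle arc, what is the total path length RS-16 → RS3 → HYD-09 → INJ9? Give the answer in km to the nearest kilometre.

5464 km

RS-16→RS3: c = 0.444402 rad, d = 2834.46 km
RS3→HYD-09: c = 0.273089 rad, d = 1741.80 km
HYD-09→INJ9: c = 0.139192 rad, d = 887.79 km
Total = 2834.46 + 1741.80 + 887.79 = 5464.04 km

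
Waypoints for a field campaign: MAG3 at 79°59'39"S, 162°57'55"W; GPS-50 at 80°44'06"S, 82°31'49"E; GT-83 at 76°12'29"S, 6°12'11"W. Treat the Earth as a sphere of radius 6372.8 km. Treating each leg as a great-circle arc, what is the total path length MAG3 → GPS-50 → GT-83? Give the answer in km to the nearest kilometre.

3624 km

MAG3: φ = -79.99417°, λ = -162.96528°
GPS-50: φ = -80.73500°, λ = +82.53028°
GT-83: φ = -76.20806°, λ = -6.20306°
MAG3→GPS-50: c = 0.282576 rad, d = 1800.80 km
GPS-50→GT-83: c = 0.286118 rad, d = 1823.37 km
Total = 1800.80 + 1823.37 = 3624.18 km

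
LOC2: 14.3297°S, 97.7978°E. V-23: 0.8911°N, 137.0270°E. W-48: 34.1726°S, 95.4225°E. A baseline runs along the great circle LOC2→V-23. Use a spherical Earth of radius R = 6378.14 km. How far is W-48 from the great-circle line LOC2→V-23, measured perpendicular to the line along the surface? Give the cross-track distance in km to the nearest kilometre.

2025 km

δ₁₃ = central angle LOC2→W-48 = 0.348347 rad  (haversine)
θ₁₃ = bearing LOC2→W-48 = 185.765°,  θ₁₂ = bearing LOC2→V-23 = 71.893°
dₓₜ = R·arcsin(sin δ₁₃ · sin(θ₁₃ − θ₁₂)) = 6378.14·arcsin(0.34134·sin(113.872°)) = 2024.730 km
|dₓₜ| = 2024.730 km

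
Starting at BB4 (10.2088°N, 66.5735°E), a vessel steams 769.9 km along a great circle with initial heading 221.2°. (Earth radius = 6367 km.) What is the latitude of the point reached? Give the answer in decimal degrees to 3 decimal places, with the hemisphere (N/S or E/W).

δ = d/R = 769.9/6367 = 0.120920 rad
φ₂ = arcsin(sin φ₁ cos δ + cos φ₁ sin δ cos θ)
   = arcsin(0.17724·0.99270 + 0.98417·0.12063·-0.75241) = 4.96907°
λ₂ = λ₁ + atan2(sin θ sin δ cos φ₁, cos δ − sin φ₁ sin φ₂) = 61.99903°

4.969°N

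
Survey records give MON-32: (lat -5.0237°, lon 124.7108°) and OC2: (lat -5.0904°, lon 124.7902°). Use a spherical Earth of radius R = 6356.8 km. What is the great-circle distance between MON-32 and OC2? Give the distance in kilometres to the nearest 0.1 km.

Δφ = -0.0667°,  Δλ = 0.0794°
a = sin²(Δφ/2) + cos φ₁ cos φ₂ sin²(Δλ/2) = 0.000001
c = 2·arcsin(√a) = 0.001806 rad = 0.1035°
d = R·c = 6356.8 × 0.001806 = 11.5 km

11.5 km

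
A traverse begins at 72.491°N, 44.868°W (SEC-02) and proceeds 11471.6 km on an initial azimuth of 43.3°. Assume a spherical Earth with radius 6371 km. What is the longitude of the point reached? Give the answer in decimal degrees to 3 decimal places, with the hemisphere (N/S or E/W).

93.235°E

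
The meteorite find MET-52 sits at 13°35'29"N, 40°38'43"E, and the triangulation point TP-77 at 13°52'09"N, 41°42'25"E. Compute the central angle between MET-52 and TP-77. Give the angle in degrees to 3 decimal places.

MET-52: φ = +13.59139°, λ = +40.64528°
TP-77: φ = +13.86917°, λ = +41.70694°
Δφ = 0.2778°,  Δλ = 1.0617°
a = sin²(Δφ/2) + cos φ₁ cos φ₂ sin²(Δλ/2) = 0.000087
c = 2·arcsin(√a) = 0.018642 rad = 1.0681°

1.068°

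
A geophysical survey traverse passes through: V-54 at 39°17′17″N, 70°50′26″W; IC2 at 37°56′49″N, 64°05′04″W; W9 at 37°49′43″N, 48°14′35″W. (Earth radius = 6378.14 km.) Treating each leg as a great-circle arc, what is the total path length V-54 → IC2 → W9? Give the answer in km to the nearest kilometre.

V-54: φ = +39.28806°, λ = -70.84056°
IC2: φ = +37.94694°, λ = -64.08444°
W9: φ = +37.82861°, λ = -48.24306°
V-54→IC2: c = 0.095032 rad, d = 606.13 km
IC2→W9: c = 0.217952 rad, d = 1390.13 km
Total = 606.13 + 1390.13 = 1996.26 km

1996 km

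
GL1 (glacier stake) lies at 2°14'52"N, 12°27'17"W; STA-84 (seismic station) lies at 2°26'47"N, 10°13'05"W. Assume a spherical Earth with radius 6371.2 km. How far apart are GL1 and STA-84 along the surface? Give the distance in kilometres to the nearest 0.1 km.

GL1: φ = +2.24778°, λ = -12.45472°
STA-84: φ = +2.44639°, λ = -10.21806°
Δφ = 0.1986°,  Δλ = 2.2367°
a = sin²(Δφ/2) + cos φ₁ cos φ₂ sin²(Δλ/2) = 0.000383
c = 2·arcsin(√a) = 0.039158 rad = 2.2436°
d = R·c = 6371.2 × 0.039158 = 249.5 km

249.5 km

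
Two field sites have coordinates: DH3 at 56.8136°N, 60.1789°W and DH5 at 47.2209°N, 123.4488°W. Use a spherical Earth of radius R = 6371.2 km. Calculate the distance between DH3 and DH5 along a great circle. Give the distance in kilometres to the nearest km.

Δφ = -9.5927°,  Δλ = -63.2699°
a = sin²(Δφ/2) + cos φ₁ cos φ₂ sin²(Δλ/2) = 0.109264
c = 2·arcsin(√a) = 0.673773 rad = 38.6044°
d = R·c = 6371.2 × 0.673773 = 4292.7 km

4293 km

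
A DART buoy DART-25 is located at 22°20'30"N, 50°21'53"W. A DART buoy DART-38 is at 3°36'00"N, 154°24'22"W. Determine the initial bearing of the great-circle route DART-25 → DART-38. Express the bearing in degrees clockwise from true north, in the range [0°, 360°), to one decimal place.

DART-25: φ = +22.34167°, λ = -50.36472°
DART-38: φ = +3.60000°, λ = -154.40611°
Δλ = -104.0414°
y = sin Δλ · cos φ₂ = -0.968206
x = cos φ₁ sin φ₂ − sin φ₁ cos φ₂ cos Δλ = 0.150123
θ = atan2(y, x) = -81.1863° → 278.8137° (mod 360°)

278.8°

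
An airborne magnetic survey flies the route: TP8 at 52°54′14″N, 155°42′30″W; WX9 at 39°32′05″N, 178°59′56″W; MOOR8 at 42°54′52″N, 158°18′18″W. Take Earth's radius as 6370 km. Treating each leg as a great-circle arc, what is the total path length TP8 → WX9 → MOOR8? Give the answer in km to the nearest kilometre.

4075 km

TP8: φ = +52.90389°, λ = -155.70833°
WX9: φ = +39.53472°, λ = -178.99889°
MOOR8: φ = +42.91444°, λ = -158.30500°
TP8→WX9: c = 0.362554 rad, d = 2309.47 km
WX9→MOOR8: c = 0.277225 rad, d = 1765.92 km
Total = 2309.47 + 1765.92 = 4075.39 km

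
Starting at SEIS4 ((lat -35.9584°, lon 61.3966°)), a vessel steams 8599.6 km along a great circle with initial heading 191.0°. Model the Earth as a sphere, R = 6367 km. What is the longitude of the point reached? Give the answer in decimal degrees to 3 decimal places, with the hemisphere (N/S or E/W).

92.836°W

δ = d/R = 8599.6/6367 = 1.350652 rad
φ₂ = arcsin(sin φ₁ cos δ + cos φ₁ sin δ cos θ)
   = arcsin(-0.58720·0.21837 + 0.80944·0.97587·-0.98163) = -64.63836°
λ₂ = λ₁ + atan2(sin θ sin δ cos φ₁, cos δ − sin φ₁ sin φ₂) = -92.83588°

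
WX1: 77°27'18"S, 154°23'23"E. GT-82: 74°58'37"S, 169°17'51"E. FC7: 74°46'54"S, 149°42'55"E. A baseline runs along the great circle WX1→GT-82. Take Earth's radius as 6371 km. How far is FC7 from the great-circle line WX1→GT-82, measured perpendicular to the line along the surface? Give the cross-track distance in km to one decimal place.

321.8 km

WX1: φ = -77.45500°, λ = +154.38972°
GT-82: φ = -74.97694°, λ = +169.29750°
FC7: φ = -74.78167°, λ = +149.71528°
δ₁₃ = central angle WX1→FC7 = 0.050561 rad  (haversine)
θ₁₃ = bearing WX1→FC7 = 334.959°,  θ₁₂ = bearing WX1→GT-82 = 62.496°
dₓₜ = R·arcsin(sin δ₁₃ · sin(θ₁₃ − θ₁₂)) = 6371·arcsin(0.05054·sin(272.463°)) = -321.829 km
|dₓₜ| = 321.829 km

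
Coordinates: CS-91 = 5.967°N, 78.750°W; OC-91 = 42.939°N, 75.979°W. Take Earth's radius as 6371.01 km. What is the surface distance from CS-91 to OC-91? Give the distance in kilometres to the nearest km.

Δφ = 36.9720°,  Δλ = 2.7710°
a = sin²(Δφ/2) + cos φ₁ cos φ₂ sin²(Δλ/2) = 0.100961
c = 2·arcsin(√a) = 0.646697 rad = 37.0530°
d = R·c = 6371.01 × 0.646697 = 4120.1 km

4120 km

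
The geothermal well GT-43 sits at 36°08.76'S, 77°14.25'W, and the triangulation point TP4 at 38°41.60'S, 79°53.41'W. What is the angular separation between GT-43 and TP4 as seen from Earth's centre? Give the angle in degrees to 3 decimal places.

3.305°

GT-43: φ = -36.14600°, λ = -77.23750°
TP4: φ = -38.69333°, λ = -79.89017°
Δφ = -2.5473°,  Δλ = -2.6527°
a = sin²(Δφ/2) + cos φ₁ cos φ₂ sin²(Δλ/2) = 0.000832
c = 2·arcsin(√a) = 0.057688 rad = 3.3053°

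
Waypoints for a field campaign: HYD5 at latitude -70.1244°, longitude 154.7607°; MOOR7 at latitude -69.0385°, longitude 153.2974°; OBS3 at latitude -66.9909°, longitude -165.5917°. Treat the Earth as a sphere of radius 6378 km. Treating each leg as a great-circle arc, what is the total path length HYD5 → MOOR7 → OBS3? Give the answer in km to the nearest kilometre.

1829 km

HYD5→MOOR7: c = 0.020941 rad, d = 133.56 km
MOOR7→OBS3: c = 0.265794 rad, d = 1695.24 km
Total = 133.56 + 1695.24 = 1828.80 km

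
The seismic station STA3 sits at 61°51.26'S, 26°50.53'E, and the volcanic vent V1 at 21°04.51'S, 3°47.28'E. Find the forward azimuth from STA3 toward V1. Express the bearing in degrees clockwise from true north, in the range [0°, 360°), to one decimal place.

STA3: φ = -61.85433°, λ = +26.84217°
V1: φ = -21.07517°, λ = +3.78800°
Δλ = -23.0542°
y = sin Δλ · cos φ₂ = -0.365407
x = cos φ₁ sin φ₂ − sin φ₁ cos φ₂ cos Δλ = 0.587435
θ = atan2(y, x) = -31.8832° → 328.1168° (mod 360°)

328.1°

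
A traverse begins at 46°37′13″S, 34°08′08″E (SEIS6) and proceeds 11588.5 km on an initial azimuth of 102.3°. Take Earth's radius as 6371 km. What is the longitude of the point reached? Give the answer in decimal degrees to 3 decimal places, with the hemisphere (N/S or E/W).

SEIS6: φ = -46.62028°, λ = +34.13556°
δ = d/R = 11588.5/6371 = 1.818945 rad
φ₂ = arcsin(sin φ₁ cos δ + cos φ₁ sin δ cos θ)
   = arcsin(-0.72682·-0.24561 + 0.68683·0.96937·-0.21303) = 2.10207°
λ₂ = λ₁ + atan2(sin θ sin δ cos φ₁, cos δ − sin φ₁ sin φ₂) = 142.73793°

142.738°E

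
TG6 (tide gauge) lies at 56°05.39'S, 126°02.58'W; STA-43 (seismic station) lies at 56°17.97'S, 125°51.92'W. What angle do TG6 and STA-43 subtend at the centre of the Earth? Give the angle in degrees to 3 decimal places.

0.232°

TG6: φ = -56.08983°, λ = -126.04300°
STA-43: φ = -56.29950°, λ = -125.86533°
Δφ = -0.2097°,  Δλ = 0.1777°
a = sin²(Δφ/2) + cos φ₁ cos φ₂ sin²(Δλ/2) = 0.000004
c = 2·arcsin(√a) = 0.004046 rad = 0.2318°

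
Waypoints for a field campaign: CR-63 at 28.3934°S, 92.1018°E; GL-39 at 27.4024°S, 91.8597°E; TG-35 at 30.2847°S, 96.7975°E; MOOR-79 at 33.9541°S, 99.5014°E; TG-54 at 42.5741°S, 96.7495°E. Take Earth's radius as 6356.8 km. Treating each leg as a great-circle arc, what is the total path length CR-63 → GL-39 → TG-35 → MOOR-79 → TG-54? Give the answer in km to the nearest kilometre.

CR-63→GL-39: c = 0.017695 rad, d = 112.48 km
GL-39→TG-35: c = 0.090698 rad, d = 576.55 km
TG-35→MOOR-79: c = 0.075483 rad, d = 479.83 km
MOOR-79→TG-54: c = 0.155077 rad, d = 985.79 km
Total = 112.48 + 576.55 + 479.83 + 985.79 = 2154.66 km

2155 km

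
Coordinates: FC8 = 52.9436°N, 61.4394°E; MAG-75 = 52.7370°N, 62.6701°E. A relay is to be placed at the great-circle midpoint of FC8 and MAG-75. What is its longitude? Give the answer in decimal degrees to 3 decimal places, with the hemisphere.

62.056°E

Bx = cos φ₂ cos Δλ = 0.605335,  By = cos φ₂ sin Δλ = 0.013004
φₘ = atan2(sin φ₁ + sin φ₂, √((cos φ₁ + Bx)² + By²)) = 52.84189°
λₘ = λ₁ + atan2(By, cos φ₁ + Bx) = 62.05621°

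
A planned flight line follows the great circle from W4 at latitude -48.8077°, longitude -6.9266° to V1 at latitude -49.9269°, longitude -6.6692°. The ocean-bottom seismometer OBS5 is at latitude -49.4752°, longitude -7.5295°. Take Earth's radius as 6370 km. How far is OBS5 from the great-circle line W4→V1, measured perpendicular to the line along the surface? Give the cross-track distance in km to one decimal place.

54.0 km

δ₁₃ = central angle W4→OBS5 = 0.013532 rad  (haversine)
θ₁₃ = bearing W4→OBS5 = 210.350°,  θ₁₂ = bearing W4→V1 = 171.580°
dₓₜ = R·arcsin(sin δ₁₃ · sin(θ₁₃ − θ₁₂)) = 6370·arcsin(0.01353·sin(38.771°)) = 53.976 km
|dₓₜ| = 53.976 km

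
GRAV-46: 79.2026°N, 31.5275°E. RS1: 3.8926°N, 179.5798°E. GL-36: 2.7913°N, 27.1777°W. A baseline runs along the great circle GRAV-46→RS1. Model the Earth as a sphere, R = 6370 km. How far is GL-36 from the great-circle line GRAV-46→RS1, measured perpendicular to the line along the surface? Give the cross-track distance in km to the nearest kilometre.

3033 km

δ₁₃ = central angle GRAV-46→GL-36 = 1.425252 rad  (haversine)
θ₁₃ = bearing GRAV-46→GL-36 = 239.611°,  θ₁₂ = bearing GRAV-46→RS1 = 32.017°
dₓₜ = R·arcsin(sin δ₁₃ · sin(θ₁₃ − θ₁₂)) = 6370·arcsin(0.98943·sin(207.594°)) = -3032.721 km
|dₓₜ| = 3032.721 km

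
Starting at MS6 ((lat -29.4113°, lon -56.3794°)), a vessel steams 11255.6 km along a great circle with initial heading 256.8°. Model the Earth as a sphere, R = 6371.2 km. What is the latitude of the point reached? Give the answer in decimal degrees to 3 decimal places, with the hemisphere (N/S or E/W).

δ = d/R = 11255.6/6371.2 = 1.766637 rad
φ₂ = arcsin(sin φ₁ cos δ + cos φ₁ sin δ cos θ)
   = arcsin(-0.49108·-0.19459 + 0.87112·0.98088·-0.22835) = -5.71376°
λ₂ = λ₁ + atan2(sin θ sin δ cos φ₁, cos δ − sin φ₁ sin φ₂) = -162.69342°

5.714°S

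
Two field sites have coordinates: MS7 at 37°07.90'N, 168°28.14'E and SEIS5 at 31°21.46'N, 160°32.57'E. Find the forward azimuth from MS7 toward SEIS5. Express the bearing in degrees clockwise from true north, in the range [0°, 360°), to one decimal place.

230.9°

MS7: φ = +37.13167°, λ = +168.46900°
SEIS5: φ = +31.35767°, λ = +160.54283°
Δλ = -7.9262°
y = sin Δλ · cos φ₂ = -0.117755
x = cos φ₁ sin φ₂ − sin φ₁ cos φ₂ cos Δλ = -0.095680
θ = atan2(y, x) = -129.0951° → 230.9049° (mod 360°)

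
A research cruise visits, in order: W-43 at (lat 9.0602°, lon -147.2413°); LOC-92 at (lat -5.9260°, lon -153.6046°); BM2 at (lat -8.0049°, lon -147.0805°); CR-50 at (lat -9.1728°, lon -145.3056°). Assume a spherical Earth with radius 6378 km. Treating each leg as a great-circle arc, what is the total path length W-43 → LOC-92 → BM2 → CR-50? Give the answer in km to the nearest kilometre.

W-43→LOC-92: c = 0.284020 rad, d = 1811.48 km
LOC-92→BM2: c = 0.118701 rad, d = 757.07 km
BM2→CR-50: c = 0.036792 rad, d = 234.66 km
Total = 1811.48 + 757.07 + 234.66 = 2803.22 km

2803 km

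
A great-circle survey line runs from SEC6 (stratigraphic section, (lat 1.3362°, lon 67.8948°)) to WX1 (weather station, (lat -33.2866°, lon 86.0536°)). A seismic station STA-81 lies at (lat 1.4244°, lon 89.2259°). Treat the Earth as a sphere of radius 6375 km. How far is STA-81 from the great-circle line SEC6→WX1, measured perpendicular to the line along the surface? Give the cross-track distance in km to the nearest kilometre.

δ₁₃ = central angle SEC6→STA-81 = 0.372192 rad  (haversine)
θ₁₃ = bearing SEC6→STA-81 = 89.506°,  θ₁₂ = bearing SEC6→WX1 = 155.330°
dₓₜ = R·arcsin(sin δ₁₃ · sin(θ₁₃ − θ₁₂)) = 6375·arcsin(0.36366·sin(-65.824°)) = -2155.846 km
|dₓₜ| = 2155.846 km

2156 km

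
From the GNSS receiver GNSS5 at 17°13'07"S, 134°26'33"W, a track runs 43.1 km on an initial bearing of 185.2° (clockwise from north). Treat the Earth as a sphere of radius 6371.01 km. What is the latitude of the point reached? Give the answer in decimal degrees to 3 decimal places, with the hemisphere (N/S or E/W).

17.605°S

GNSS5: φ = -17.21861°, λ = -134.44250°
δ = d/R = 43.1/6371.01 = 0.006765 rad
φ₂ = arcsin(sin φ₁ cos δ + cos φ₁ sin δ cos θ)
   = arcsin(-0.29602·0.99998 + 0.95518·0.00676·-0.99588) = -17.60462°
λ₂ = λ₁ + atan2(sin θ sin δ cos φ₁, cos δ − sin φ₁ sin φ₂) = -134.47936°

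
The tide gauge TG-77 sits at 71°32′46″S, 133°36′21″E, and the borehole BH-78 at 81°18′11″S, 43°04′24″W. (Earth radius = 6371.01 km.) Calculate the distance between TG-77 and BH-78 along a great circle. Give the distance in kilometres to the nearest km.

3018 km

TG-77: φ = -71.54611°, λ = +133.60583°
BH-78: φ = -81.30306°, λ = -43.07333°
Δφ = -9.7569°,  Δλ = -176.6792°
a = sin²(Δφ/2) + cos φ₁ cos φ₂ sin²(Δλ/2) = 0.055056
c = 2·arcsin(√a) = 0.473695 rad = 27.1407°
d = R·c = 6371.01 × 0.473695 = 3017.9 km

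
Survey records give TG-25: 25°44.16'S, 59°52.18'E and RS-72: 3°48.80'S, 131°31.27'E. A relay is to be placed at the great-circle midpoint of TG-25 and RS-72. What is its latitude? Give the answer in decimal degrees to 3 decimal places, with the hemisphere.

18.007°S

TG-25: φ = -25.73600°, λ = +59.86967°
RS-72: φ = -3.81333°, λ = +131.52117°
Bx = cos φ₂ cos Δλ = 0.314099,  By = cos φ₂ sin Δλ = 0.947058
φₘ = atan2(sin φ₁ + sin φ₂, √((cos φ₁ + Bx)² + By²)) = -18.00730°
λₘ = λ₁ + atan2(By, cos φ₁ + Bx) = 97.80728°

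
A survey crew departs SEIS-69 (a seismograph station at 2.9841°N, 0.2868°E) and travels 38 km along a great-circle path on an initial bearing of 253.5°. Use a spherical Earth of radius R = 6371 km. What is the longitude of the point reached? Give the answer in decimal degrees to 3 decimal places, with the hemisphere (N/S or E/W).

0.041°W

δ = d/R = 38/6371 = 0.005965 rad
φ₂ = arcsin(sin φ₁ cos δ + cos φ₁ sin δ cos θ)
   = arcsin(0.05206·0.99998 + 0.99864·0.00596·-0.28402) = 2.88699°
λ₂ = λ₁ + atan2(sin θ sin δ cos φ₁, cos δ − sin φ₁ sin φ₂) = -0.04129°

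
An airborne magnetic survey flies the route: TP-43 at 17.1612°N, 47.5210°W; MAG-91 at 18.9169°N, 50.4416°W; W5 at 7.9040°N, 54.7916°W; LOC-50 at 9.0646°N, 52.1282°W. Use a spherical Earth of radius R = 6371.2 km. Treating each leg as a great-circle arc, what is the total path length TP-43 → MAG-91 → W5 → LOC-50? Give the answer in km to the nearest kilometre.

TP-43→MAG-91: c = 0.057340 rad, d = 365.32 km
MAG-91→W5: c = 0.205863 rad, d = 1311.59 km
W5→LOC-50: c = 0.050240 rad, d = 320.09 km
Total = 365.32 + 1311.59 + 320.09 = 1997.01 km

1997 km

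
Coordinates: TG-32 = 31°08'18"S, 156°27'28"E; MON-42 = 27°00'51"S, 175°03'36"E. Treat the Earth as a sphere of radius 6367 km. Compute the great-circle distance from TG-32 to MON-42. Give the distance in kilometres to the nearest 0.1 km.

1861.3 km

TG-32: φ = -31.13833°, λ = +156.45778°
MON-42: φ = -27.01417°, λ = +175.06000°
Δφ = 4.1242°,  Δλ = 18.6022°
a = sin²(Δφ/2) + cos φ₁ cos φ₂ sin²(Δλ/2) = 0.021214
c = 2·arcsin(√a) = 0.292338 rad = 16.7497°
d = R·c = 6367 × 0.292338 = 1861.3 km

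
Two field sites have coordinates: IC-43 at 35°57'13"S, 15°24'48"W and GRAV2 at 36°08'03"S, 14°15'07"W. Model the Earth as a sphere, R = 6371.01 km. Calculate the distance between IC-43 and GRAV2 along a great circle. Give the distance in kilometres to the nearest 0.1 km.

IC-43: φ = -35.95361°, λ = -15.41333°
GRAV2: φ = -36.13417°, λ = -14.25194°
Δφ = -0.1806°,  Δλ = 1.1614°
a = sin²(Δφ/2) + cos φ₁ cos φ₂ sin²(Δλ/2) = 0.000070
c = 2·arcsin(√a) = 0.016690 rad = 0.9563°
d = R·c = 6371.01 × 0.016690 = 106.3 km

106.3 km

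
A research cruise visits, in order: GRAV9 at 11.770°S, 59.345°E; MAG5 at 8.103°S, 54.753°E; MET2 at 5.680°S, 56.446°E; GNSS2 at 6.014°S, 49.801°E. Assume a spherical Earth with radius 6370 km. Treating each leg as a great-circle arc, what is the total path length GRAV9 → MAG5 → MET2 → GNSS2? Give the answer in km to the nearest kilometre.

1711 km

GRAV9→MAG5: c = 0.101616 rad, d = 647.29 km
MAG5→MET2: c = 0.051466 rad, d = 327.84 km
MET2→GNSS2: c = 0.115520 rad, d = 735.86 km
Total = 647.29 + 327.84 + 735.86 = 1711.00 km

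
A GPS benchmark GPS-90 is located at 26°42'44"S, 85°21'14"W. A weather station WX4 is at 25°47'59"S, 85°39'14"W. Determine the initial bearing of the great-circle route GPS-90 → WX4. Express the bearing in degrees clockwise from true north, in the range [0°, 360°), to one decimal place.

GPS-90: φ = -26.71222°, λ = -85.35389°
WX4: φ = -25.79972°, λ = -85.65389°
Δλ = -0.3000°
y = sin Δλ · cos φ₂ = -0.004714
x = cos φ₁ sin φ₂ − sin φ₁ cos φ₂ cos Δλ = 0.015920
θ = atan2(y, x) = -16.4946° → 343.5054° (mod 360°)

343.5°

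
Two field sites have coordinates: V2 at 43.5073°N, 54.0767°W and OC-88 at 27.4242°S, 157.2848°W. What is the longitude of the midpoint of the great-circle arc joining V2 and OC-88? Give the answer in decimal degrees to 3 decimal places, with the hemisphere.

112.919°W

Bx = cos φ₂ cos Δλ = -0.202811,  By = cos φ₂ sin Δλ = -0.864140
φₘ = atan2(sin φ₁ + sin φ₂, √((cos φ₁ + Bx)² + By²)) = 12.71627°
λₘ = λ₁ + atan2(By, cos φ₁ + Bx) = -112.91875°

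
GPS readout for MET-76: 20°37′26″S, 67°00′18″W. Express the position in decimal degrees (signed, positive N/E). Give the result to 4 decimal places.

lat: 20.6239° S → -20.6239°
lon: 67.0050° W → -67.0050°

-20.6239°, -67.0050°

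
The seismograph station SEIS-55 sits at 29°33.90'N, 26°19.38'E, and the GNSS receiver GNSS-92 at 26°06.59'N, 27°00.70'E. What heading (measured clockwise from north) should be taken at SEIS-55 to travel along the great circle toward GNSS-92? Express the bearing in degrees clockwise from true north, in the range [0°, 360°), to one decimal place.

SEIS-55: φ = +29.56500°, λ = +26.32300°
GNSS-92: φ = +26.10983°, λ = +27.01167°
Δλ = 0.6887°
y = sin Δλ · cos φ₂ = 0.010793
x = cos φ₁ sin φ₂ − sin φ₁ cos φ₂ cos Δλ = -0.060235
θ = atan2(y, x) = 169.8418° → 169.8418° (mod 360°)

169.8°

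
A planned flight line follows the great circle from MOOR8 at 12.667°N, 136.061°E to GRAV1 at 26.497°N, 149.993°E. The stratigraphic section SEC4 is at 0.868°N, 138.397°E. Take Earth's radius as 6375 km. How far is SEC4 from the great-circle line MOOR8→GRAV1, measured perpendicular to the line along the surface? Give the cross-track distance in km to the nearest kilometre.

1060 km

δ₁₃ = central angle MOOR8→SEC4 = 0.209859 rad  (haversine)
θ₁₃ = bearing MOOR8→SEC4 = 168.718°,  θ₁₂ = bearing MOOR8→GRAV1 = 41.353°
dₓₜ = R·arcsin(sin δ₁₃ · sin(θ₁₃ − θ₁₂)) = 6375·arcsin(0.20832·sin(127.365°)) = 1060.402 km
|dₓₜ| = 1060.402 km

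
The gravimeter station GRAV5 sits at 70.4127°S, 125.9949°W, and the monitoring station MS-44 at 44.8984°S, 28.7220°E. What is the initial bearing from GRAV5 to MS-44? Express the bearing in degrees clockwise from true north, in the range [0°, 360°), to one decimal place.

Δλ = 154.7169°
y = sin Δλ · cos φ₂ = 0.302534
x = cos φ₁ sin φ₂ − sin φ₁ cos φ₂ cos Δλ = -0.840072
θ = atan2(y, x) = 160.1946° → 160.1946° (mod 360°)

160.2°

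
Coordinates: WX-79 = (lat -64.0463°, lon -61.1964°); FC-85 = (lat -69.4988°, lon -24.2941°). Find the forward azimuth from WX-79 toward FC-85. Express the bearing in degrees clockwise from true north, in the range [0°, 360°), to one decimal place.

Δλ = 36.9023°
y = sin Δλ · cos φ₂ = 0.210295
x = cos φ₁ sin φ₂ − sin φ₁ cos φ₂ cos Δλ = -0.158109
θ = atan2(y, x) = 126.9374° → 126.9374° (mod 360°)

126.9°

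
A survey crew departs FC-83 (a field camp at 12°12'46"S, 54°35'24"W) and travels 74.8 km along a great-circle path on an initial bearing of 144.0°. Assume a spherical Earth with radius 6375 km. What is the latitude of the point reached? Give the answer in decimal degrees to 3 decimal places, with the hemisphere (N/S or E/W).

12.756°S

FC-83: φ = -12.21278°, λ = -54.59000°
δ = d/R = 74.8/6375 = 0.011733 rad
φ₂ = arcsin(sin φ₁ cos δ + cos φ₁ sin δ cos θ)
   = arcsin(-0.21154·0.99993 + 0.97737·0.01173·-0.80902) = -12.75636°
λ₂ = λ₁ + atan2(sin θ sin δ cos φ₁, cos δ − sin φ₁ sin φ₂) = -54.18486°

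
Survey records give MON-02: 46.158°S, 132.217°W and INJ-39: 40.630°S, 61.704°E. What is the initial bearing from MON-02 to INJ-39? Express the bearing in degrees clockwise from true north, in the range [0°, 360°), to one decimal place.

Δλ = -166.0790°
y = sin Δλ · cos φ₂ = -0.182586
x = cos φ₁ sin φ₂ − sin φ₁ cos φ₂ cos Δλ = -0.982352
θ = atan2(y, x) = -169.4708° → 190.5292° (mod 360°)

190.5°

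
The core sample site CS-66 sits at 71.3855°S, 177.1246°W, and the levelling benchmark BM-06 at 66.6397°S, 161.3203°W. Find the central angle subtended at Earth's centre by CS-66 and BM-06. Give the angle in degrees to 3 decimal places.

7.348°

Δφ = 4.7458°,  Δλ = 15.8043°
a = sin²(Δφ/2) + cos φ₁ cos φ₂ sin²(Δλ/2) = 0.004106
c = 2·arcsin(√a) = 0.128251 rad = 7.3483°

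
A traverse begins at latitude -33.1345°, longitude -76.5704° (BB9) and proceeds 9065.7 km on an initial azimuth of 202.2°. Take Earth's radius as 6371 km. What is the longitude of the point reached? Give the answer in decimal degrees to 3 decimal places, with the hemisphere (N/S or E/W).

148.162°E

δ = d/R = 9065.7/6371 = 1.422963 rad
φ₂ = arcsin(sin φ₁ cos δ + cos φ₁ sin δ cos θ)
   = arcsin(-0.54661·0.14730 + 0.83739·0.98909·-0.92587) = -57.92678°
λ₂ = λ₁ + atan2(sin θ sin δ cos φ₁, cos δ − sin φ₁ sin φ₂) = 148.16227°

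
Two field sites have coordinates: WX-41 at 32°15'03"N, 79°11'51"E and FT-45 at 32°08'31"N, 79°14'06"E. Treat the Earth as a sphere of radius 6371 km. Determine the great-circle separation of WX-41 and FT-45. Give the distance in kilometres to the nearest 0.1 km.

12.6 km

WX-41: φ = +32.25083°, λ = +79.19750°
FT-45: φ = +32.14194°, λ = +79.23500°
Δφ = -0.1089°,  Δλ = 0.0375°
a = sin²(Δφ/2) + cos φ₁ cos φ₂ sin²(Δλ/2) = 0.000001
c = 2·arcsin(√a) = 0.001980 rad = 0.1134°
d = R·c = 6371 × 0.001980 = 12.6 km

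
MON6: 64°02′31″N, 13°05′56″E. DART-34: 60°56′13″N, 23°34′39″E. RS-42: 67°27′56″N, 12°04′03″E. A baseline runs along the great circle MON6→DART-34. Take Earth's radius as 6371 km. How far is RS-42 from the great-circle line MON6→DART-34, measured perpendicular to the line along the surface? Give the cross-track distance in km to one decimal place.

315.9 km

MON6: φ = +64.04194°, λ = +13.09889°
DART-34: φ = +60.93694°, λ = +23.57750°
RS-42: φ = +67.46556°, λ = +12.06750°
δ₁₃ = central angle MON6→RS-42 = 0.060207 rad  (haversine)
θ₁₃ = bearing MON6→RS-42 = 353.417°,  θ₁₂ = bearing MON6→DART-34 = 117.953°
dₓₜ = R·arcsin(sin δ₁₃ · sin(θ₁₃ − θ₁₂)) = 6371·arcsin(0.06017·sin(235.464°)) = -315.916 km
|dₓₜ| = 315.916 km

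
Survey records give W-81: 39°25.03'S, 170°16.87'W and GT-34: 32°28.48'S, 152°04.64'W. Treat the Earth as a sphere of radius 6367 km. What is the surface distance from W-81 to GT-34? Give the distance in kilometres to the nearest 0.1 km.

1805.8 km

W-81: φ = -39.41717°, λ = -170.28117°
GT-34: φ = -32.47467°, λ = -152.07733°
Δφ = 6.9425°,  Δλ = 18.2038°
a = sin²(Δφ/2) + cos φ₁ cos φ₂ sin²(Δλ/2) = 0.019975
c = 2·arcsin(√a) = 0.283619 rad = 16.2501°
d = R·c = 6367 × 0.283619 = 1805.8 km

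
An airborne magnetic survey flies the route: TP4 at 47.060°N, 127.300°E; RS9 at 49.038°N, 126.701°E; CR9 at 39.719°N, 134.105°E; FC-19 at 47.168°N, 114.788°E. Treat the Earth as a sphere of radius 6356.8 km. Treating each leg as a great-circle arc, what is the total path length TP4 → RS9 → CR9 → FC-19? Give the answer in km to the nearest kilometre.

TP4→RS9: c = 0.035223 rad, d = 223.90 km
RS9→CR9: c = 0.186831 rad, d = 1187.65 km
CR9→FC-19: c = 0.276118 rad, d = 1755.23 km
Total = 223.90 + 1187.65 + 1755.23 = 3166.78 km

3167 km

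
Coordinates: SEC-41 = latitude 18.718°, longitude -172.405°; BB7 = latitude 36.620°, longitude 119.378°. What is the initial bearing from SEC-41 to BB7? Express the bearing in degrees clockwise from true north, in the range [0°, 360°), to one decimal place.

Δλ = -68.2170°
y = sin Δλ · cos φ₂ = -0.745300
x = cos φ₁ sin φ₂ − sin φ₁ cos φ₂ cos Δλ = 0.469375
θ = atan2(y, x) = -57.7981° → 302.2019° (mod 360°)

302.2°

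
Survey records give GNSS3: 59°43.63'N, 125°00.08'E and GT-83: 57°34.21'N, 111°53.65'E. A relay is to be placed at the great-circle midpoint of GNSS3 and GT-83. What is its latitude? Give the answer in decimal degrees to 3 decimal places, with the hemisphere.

GNSS3: φ = +59.72717°, λ = +125.00133°
GT-83: φ = +57.57017°, λ = +111.89417°
Bx = cos φ₂ cos Δλ = 0.522295,  By = cos φ₂ sin Δλ = -0.121611
φₘ = atan2(sin φ₁ + sin φ₂, √((cos φ₁ + Bx)² + By²)) = 58.81515°
λₘ = λ₁ + atan2(By, cos φ₁ + Bx) = 118.24436°

58.815°N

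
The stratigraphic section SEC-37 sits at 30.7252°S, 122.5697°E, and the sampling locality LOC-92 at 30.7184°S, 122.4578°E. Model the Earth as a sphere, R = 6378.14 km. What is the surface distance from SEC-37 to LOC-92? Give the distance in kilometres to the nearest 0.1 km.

10.7 km

Δφ = 0.0068°,  Δλ = -0.1119°
a = sin²(Δφ/2) + cos φ₁ cos φ₂ sin²(Δλ/2) = 0.000001
c = 2·arcsin(√a) = 0.001683 rad = 0.0964°
d = R·c = 6378.14 × 0.001683 = 10.7 km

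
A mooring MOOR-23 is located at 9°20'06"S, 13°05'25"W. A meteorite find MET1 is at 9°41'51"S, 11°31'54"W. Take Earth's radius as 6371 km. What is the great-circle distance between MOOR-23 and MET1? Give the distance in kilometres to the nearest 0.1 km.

175.6 km

MOOR-23: φ = -9.33500°, λ = -13.09028°
MET1: φ = -9.69750°, λ = -11.53167°
Δφ = -0.3625°,  Δλ = 1.5586°
a = sin²(Δφ/2) + cos φ₁ cos φ₂ sin²(Δλ/2) = 0.000190
c = 2·arcsin(√a) = 0.027564 rad = 1.5793°
d = R·c = 6371 × 0.027564 = 175.6 km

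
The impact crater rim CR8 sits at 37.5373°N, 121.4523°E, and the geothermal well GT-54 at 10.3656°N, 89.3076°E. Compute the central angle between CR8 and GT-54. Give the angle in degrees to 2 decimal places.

Δφ = -27.1717°,  Δλ = -32.1447°
a = sin²(Δφ/2) + cos φ₁ cos φ₂ sin²(Δλ/2) = 0.114964
c = 2·arcsin(√a) = 0.691844 rad = 39.6397°

39.64°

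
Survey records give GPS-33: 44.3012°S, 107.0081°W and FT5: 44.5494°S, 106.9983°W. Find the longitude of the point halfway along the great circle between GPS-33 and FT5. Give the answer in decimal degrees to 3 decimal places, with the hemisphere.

107.003°W

Bx = cos φ₂ cos Δλ = 0.712646,  By = cos φ₂ sin Δλ = 0.000122
φₘ = atan2(sin φ₁ + sin φ₂, √((cos φ₁ + Bx)² + By²)) = -44.42530°
λₘ = λ₁ + atan2(By, cos φ₁ + Bx) = -107.00321°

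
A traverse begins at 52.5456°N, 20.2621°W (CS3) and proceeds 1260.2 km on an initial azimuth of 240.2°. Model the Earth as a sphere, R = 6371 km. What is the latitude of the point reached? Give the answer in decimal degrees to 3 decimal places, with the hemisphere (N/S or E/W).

δ = d/R = 1260.2/6371 = 0.197803 rad
φ₂ = arcsin(sin φ₁ cos δ + cos φ₁ sin δ cos θ)
   = arcsin(0.79384·0.98050 + 0.60813·0.19652·-0.49697) = 45.96923°
λ₂ = λ₁ + atan2(sin θ sin δ cos φ₁, cos δ − sin φ₁ sin φ₂) = -34.46461°

45.969°N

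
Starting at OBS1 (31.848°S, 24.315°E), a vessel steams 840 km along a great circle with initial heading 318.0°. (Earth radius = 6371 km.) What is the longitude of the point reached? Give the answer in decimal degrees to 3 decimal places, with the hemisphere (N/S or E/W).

δ = d/R = 840/6371 = 0.131847 rad
φ₂ = arcsin(sin φ₁ cos δ + cos φ₁ sin δ cos θ)
   = arcsin(-0.52767·0.99132 + 0.84945·0.13147·0.74314) = -26.11014°
λ₂ = λ₁ + atan2(sin θ sin δ cos φ₁, cos δ − sin φ₁ sin φ₂) = 18.69299°

18.693°E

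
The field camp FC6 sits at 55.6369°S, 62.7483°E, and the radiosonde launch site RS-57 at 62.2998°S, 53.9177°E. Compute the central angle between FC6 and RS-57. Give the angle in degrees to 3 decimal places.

Δφ = -6.6629°,  Δλ = -8.8306°
a = sin²(Δφ/2) + cos φ₁ cos φ₂ sin²(Δλ/2) = 0.004932
c = 2·arcsin(√a) = 0.140573 rad = 8.0542°

8.054°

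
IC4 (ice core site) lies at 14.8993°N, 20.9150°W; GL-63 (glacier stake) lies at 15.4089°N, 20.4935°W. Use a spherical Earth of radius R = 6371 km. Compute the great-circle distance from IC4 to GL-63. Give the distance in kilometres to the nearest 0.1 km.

72.5 km

Δφ = 0.5096°,  Δλ = 0.4215°
a = sin²(Δφ/2) + cos φ₁ cos φ₂ sin²(Δλ/2) = 0.000032
c = 2·arcsin(√a) = 0.011381 rad = 0.6521°
d = R·c = 6371 × 0.011381 = 72.5 km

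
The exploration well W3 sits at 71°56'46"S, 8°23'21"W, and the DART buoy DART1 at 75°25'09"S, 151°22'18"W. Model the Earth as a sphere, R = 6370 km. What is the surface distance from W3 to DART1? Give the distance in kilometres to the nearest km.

3438 km

W3: φ = -71.94611°, λ = -8.38917°
DART1: φ = -75.41917°, λ = -151.37167°
Δφ = -3.4731°,  Δλ = -142.9825°
a = sin²(Δφ/2) + cos φ₁ cos φ₂ sin²(Δλ/2) = 0.071075
c = 2·arcsin(√a) = 0.539724 rad = 30.9239°
d = R·c = 6370 × 0.539724 = 3438.0 km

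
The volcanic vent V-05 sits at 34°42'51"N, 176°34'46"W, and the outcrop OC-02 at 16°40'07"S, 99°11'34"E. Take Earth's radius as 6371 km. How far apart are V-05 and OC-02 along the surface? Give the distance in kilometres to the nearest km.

V-05: φ = +34.71417°, λ = -176.57944°
OC-02: φ = -16.66861°, λ = +99.19278°
Δφ = -51.3828°,  Δλ = -84.2278°
a = sin²(Δφ/2) + cos φ₁ cos φ₂ sin²(Δλ/2) = 0.542075
c = 2·arcsin(√a) = 1.655046 rad = 94.8271°
d = R·c = 6371 × 1.655046 = 10544.3 km

10544 km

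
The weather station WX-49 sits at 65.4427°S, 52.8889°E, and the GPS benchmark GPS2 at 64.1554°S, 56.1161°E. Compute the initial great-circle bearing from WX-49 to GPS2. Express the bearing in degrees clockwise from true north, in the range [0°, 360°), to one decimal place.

48.3°

Δλ = 3.2272°
y = sin Δλ · cos φ₂ = 0.024541
x = cos φ₁ sin φ₂ − sin φ₁ cos φ₂ cos Δλ = 0.021837
θ = atan2(y, x) = 48.3368° → 48.3368° (mod 360°)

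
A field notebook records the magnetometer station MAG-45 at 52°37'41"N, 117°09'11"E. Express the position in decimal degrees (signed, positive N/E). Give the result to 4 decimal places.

+52.6281°, +117.1531°

lat: 52.6281° N → +52.6281°
lon: 117.1531° E → +117.1531°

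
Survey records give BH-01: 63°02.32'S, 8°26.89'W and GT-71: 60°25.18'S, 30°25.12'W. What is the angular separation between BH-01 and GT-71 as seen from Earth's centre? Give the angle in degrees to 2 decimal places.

10.67°

BH-01: φ = -63.03867°, λ = -8.44817°
GT-71: φ = -60.41967°, λ = -30.41867°
Δφ = 2.6190°,  Δλ = -21.9705°
a = sin²(Δφ/2) + cos φ₁ cos φ₂ sin²(Δλ/2) = 0.008649
c = 2·arcsin(√a) = 0.186272 rad = 10.6726°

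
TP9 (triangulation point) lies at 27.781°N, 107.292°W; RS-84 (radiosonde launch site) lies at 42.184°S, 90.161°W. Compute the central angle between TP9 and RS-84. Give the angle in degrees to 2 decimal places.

Δφ = -69.9650°,  Δλ = 17.1310°
a = sin²(Δφ/2) + cos φ₁ cos φ₂ sin²(Δλ/2) = 0.343246
c = 2·arcsin(√a) = 1.251911 rad = 71.7292°

71.73°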